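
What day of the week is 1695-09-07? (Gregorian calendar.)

Doomsday rule: the anchor day for the 1600s is Tuesday. For year 95: 95÷12 = 7 r 11, and 11÷4 = 2, so 7+11+2 = 20.
Tuesday + 20 ≡ Monday — that's 1695's doomsday.
In September the doomsday date is Sep 5.
Sep 7 is 2 days after Sep 5; 2 mod 7 = 2, so Monday + 2 = Wednesday.

Wednesday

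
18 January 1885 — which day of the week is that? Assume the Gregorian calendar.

January 1, 1885 is a Thursday.
Jan 1, 1885 → Jan 18, 1885: 17 days.
Total: 17 days.
17 mod 7 = 3, so Thursday + 3 = Sunday.

Sunday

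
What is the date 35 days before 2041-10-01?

August 27, 2041

−1 → Sep 30, 2041 (end of Sep, 30 days; 34 left).
−30 → Aug 31, 2041 (end of Aug, 31 days; 4 left).
−4 → Aug 27, 2041.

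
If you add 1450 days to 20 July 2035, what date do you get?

July 9, 2039

+366 (one year; includes Feb 29, 2036) → Jul 20, 2036 (1084 left).
+365 (one year) → Jul 20, 2037 (719 left).
+365 (one year) → Jul 20, 2038 (354 left).
Jul has 31 days: +12 → Aug 1, 2038 (342 left).
Aug has 31 days: +31 → Sep 1, 2038 (311 left).
Sep has 30 days: +30 → Oct 1, 2038 (281 left).
Oct has 31 days: +31 → Nov 1, 2038 (250 left).
Nov has 30 days: +30 → Dec 1, 2038 (220 left).
Dec has 31 days: +31 → Jan 1, 2039 (189 left).
Jan has 31 days: +31 → Feb 1, 2039 (158 left).
Feb has 28 days: +28 → Mar 1, 2039 (130 left).
Mar has 31 days: +31 → Apr 1, 2039 (99 left).
Apr has 30 days: +30 → May 1, 2039 (69 left).
May has 31 days: +31 → Jun 1, 2039 (38 left).
Jun has 30 days: +30 → Jul 1, 2039 (8 left).
+8 → Jul 9, 2039.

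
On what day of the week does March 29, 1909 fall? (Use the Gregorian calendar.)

Monday

Doomsday rule: the anchor day for the 1900s is Wednesday. For year 09: 9÷12 = 0 r 9, and 9÷4 = 2, so 0+9+2 = 11.
Wednesday + 11 ≡ Sunday — that's 1909's doomsday.
In March the doomsday date is Mar 14.
Mar 29 is 15 days after Mar 14; 15 mod 7 = 1, so Sunday + 1 = Monday.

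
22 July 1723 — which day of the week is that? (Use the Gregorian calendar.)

Doomsday rule: the anchor day for the 1700s is Sunday. For year 23: 23÷12 = 1 r 11, and 11÷4 = 2, so 1+11+2 = 14.
Sunday + 14 ≡ Sunday — that's 1723's doomsday.
In July the doomsday date is Jul 11.
Jul 22 is 11 days after Jul 11; 11 mod 7 = 4, so Sunday + 4 = Thursday.

Thursday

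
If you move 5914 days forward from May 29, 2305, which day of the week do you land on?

Sunday

First find the weekday of May 29, 2305. Doomsday rule: the anchor day for the 2300s is Wednesday. For year 05: 5÷12 = 0 r 5, and 5÷4 = 1, so 0+5+1 = 6.
Wednesday + 6 ≡ Tuesday — that's 2305's doomsday.
In May the doomsday date is May 9.
May 29 is 20 days after May 9; 20 mod 7 = 6, so Tuesday + 6 = Monday.
5914 mod 7 = 6, so 5914 days after a Monday is Monday + 6 = Sunday.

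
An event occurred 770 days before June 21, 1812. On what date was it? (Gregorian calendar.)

−366 (one year; includes Feb 29, 1812) → Jun 21, 1811 (404 left).
−365 (one year) → Jun 21, 1810 (39 left).
−21 → May 31, 1810 (end of May, 31 days; 18 left).
−18 → May 13, 1810.

May 13, 1810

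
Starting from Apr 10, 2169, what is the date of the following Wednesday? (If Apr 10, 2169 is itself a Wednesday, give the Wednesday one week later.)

Apr 10, 2169 is a Monday.
From Monday to the next Wednesday is 2 days.
Apr 10, 2169 + 2 = Apr 12, 2169.

April 12, 2169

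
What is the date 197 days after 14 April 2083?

Apr has 30 days: +17 → May 1, 2083 (180 left).
May has 31 days: +31 → Jun 1, 2083 (149 left).
Jun has 30 days: +30 → Jul 1, 2083 (119 left).
Jul has 31 days: +31 → Aug 1, 2083 (88 left).
Aug has 31 days: +31 → Sep 1, 2083 (57 left).
Sep has 30 days: +30 → Oct 1, 2083 (27 left).
+27 → Oct 28, 2083.

October 28, 2083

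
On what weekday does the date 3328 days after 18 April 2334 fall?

First find the weekday of Apr 18, 2334. Doomsday rule: the anchor day for the 2300s is Wednesday. For year 34: 34÷12 = 2 r 10, and 10÷4 = 2, so 2+10+2 = 14.
Wednesday + 14 ≡ Wednesday — that's 2334's doomsday.
In April the doomsday date is Apr 4.
Apr 18 is 14 days after Apr 4; 14 mod 7 = 0, so Wednesday + 0 = Wednesday.
3328 mod 7 = 3, so 3328 days after a Wednesday is Wednesday + 3 = Saturday.

Saturday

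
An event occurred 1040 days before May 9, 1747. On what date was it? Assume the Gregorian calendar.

July 3, 1744

−365 (one year) → May 9, 1746 (675 left).
−365 (one year) → May 9, 1745 (310 left).
−9 → Apr 30, 1745 (end of Apr, 30 days; 301 left).
−30 → Mar 31, 1745 (end of Mar, 31 days; 271 left).
−31 → Feb 28, 1745 (end of Feb, 28 days; 240 left).
−28 → Jan 31, 1745 (end of Jan, 31 days; 212 left).
−31 → Dec 31, 1744 (end of Dec, 31 days; 181 left).
−31 → Nov 30, 1744 (end of Nov, 30 days; 150 left).
−30 → Oct 31, 1744 (end of Oct, 31 days; 120 left).
−31 → Sep 30, 1744 (end of Sep, 30 days; 89 left).
−30 → Aug 31, 1744 (end of Aug, 31 days; 59 left).
−31 → Jul 31, 1744 (end of Jul, 31 days; 28 left).
−28 → Jul 3, 1744.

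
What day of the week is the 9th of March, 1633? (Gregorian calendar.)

Doomsday rule: the anchor day for the 1600s is Tuesday. For year 33: 33÷12 = 2 r 9, and 9÷4 = 2, so 2+9+2 = 13.
Tuesday + 13 ≡ Monday — that's 1633's doomsday.
In March the doomsday date is Mar 14.
Mar 9 is 5 days before Mar 14; 5 mod 7 = 5, so Monday − 5 = Wednesday.

Wednesday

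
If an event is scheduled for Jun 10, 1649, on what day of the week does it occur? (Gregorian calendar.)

Thursday

Doomsday rule: the anchor day for the 1600s is Tuesday. For year 49: 49÷12 = 4 r 1, and 1÷4 = 0, so 4+1+0 = 5.
Tuesday + 5 ≡ Sunday — that's 1649's doomsday.
In June the doomsday date is Jun 6.
Jun 10 is 4 days after Jun 6; 4 mod 7 = 4, so Sunday + 4 = Thursday.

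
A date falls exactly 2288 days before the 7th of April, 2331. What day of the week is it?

Wednesday

Apr 7, 2331 is a Tuesday.
2288 mod 7 = 6, so 2288 days before a Tuesday is Tuesday − 6 = Wednesday.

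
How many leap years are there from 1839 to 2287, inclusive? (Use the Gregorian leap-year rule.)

109

Multiples of 4 in [1839,2287]: 112.
Of those, multiples of 100: 4 (not leap unless ÷400).
Multiples of 400: 1.
Leap years = 112 − 4 + 1 = 109.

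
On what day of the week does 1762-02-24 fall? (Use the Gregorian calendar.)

Wednesday

Doomsday rule: the anchor day for the 1700s is Sunday. For year 62: 62÷12 = 5 r 2, and 2÷4 = 0, so 5+2+0 = 7.
Sunday + 7 ≡ Sunday — that's 1762's doomsday.
In February the doomsday date is Feb 28 (1762 is not a leap year).
Feb 24 is 4 days before Feb 28; 4 mod 7 = 4, so Sunday − 4 = Wednesday.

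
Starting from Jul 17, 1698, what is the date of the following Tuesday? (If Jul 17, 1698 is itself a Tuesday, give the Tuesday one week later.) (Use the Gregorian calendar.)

July 22, 1698

Jul 17, 1698 is a Thursday.
From Thursday to the next Tuesday is 5 days.
Jul 17, 1698 + 5 = Jul 22, 1698.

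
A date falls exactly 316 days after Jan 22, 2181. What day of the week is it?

Tuesday

First find the weekday of Jan 22, 2181. Doomsday rule: the anchor day for the 2100s is Sunday. For year 81: 81÷12 = 6 r 9, and 9÷4 = 2, so 6+9+2 = 17.
Sunday + 17 ≡ Wednesday — that's 2181's doomsday.
In January the doomsday date is Jan 3 (2181 is not a leap year).
Jan 22 is 19 days after Jan 3; 19 mod 7 = 5, so Wednesday + 5 = Monday.
316 mod 7 = 1, so 316 days after a Monday is Monday + 1 = Tuesday.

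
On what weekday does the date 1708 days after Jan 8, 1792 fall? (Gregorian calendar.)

Sunday

First find the weekday of Jan 8, 1792. Doomsday rule: the anchor day for the 1700s is Sunday. For year 92: 92÷12 = 7 r 8, and 8÷4 = 2, so 7+8+2 = 17.
Sunday + 17 ≡ Wednesday — that's 1792's doomsday.
In January the doomsday date is Jan 4 (1792 is a leap year (divisible by 4)).
Jan 8 is 4 days after Jan 4; 4 mod 7 = 4, so Wednesday + 4 = Sunday.
1708 mod 7 = 0, so 1708 days after a Sunday is Sunday + 0 = Sunday.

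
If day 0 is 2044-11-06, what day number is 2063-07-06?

Nov 6, 2044 → Nov 6, 2045: 365 days.
Nov 6, 2045 → Nov 6, 2046: 365 days.
Nov 6, 2046 → Nov 6, 2047: 365 days.
Nov 6, 2047 → Nov 6, 2048: 366 days (Feb 29, 2048 is in that span).
Nov 6, 2048 → Nov 6, 2049: 365 days.
Nov 6, 2049 → Nov 6, 2050: 365 days.
Nov 6, 2050 → Nov 6, 2051: 365 days.
Nov 6, 2051 → Nov 6, 2052: 366 days (Feb 29, 2052 is in that span).
Nov 6, 2052 → Nov 6, 2053: 365 days.
Nov 6, 2053 → Nov 6, 2054: 365 days.
Nov 6, 2054 → Nov 6, 2055: 365 days.
Nov 6, 2055 → Nov 6, 2056: 366 days (Feb 29, 2056 is in that span).
Nov 6, 2056 → Nov 6, 2057: 365 days.
Nov 6, 2057 → Nov 6, 2058: 365 days.
Nov 6, 2058 → Nov 6, 2059: 365 days.
Nov 6, 2059 → Nov 6, 2060: 366 days (Feb 29, 2060 is in that span).
Nov 6, 2060 → Nov 6, 2061: 365 days.
Nov 6, 2061 → Nov 6, 2062: 365 days.
Nov 6, 2062 → Dec 6, 2062: 30 days (November has 30).
Dec 6, 2062 → Jan 6, 2063: 31 days (December has 31).
Jan 6, 2063 → Feb 6, 2063: 31 days (January has 31).
Feb 6, 2063 → Mar 6, 2063: 28 days (February has 28).
Mar 6, 2063 → Apr 6, 2063: 31 days (March has 31).
Apr 6, 2063 → May 6, 2063: 30 days (April has 30).
May 6, 2063 → Jun 6, 2063: 31 days (May has 31).
Jun 6, 2063 → Jul 6, 2063: 30 days.
Total: 6816 days.

6816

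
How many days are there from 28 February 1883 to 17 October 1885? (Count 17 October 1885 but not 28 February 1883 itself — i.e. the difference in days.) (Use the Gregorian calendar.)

Feb 28, 1883 → Feb 28, 1884: 365 days.
Feb 28, 1884 → Feb 28, 1885: 366 days (Feb 29, 1884 is in that span).
Feb 28, 1885 → Mar 28, 1885: 28 days (February has 28).
Mar 28, 1885 → Apr 28, 1885: 31 days (March has 31).
Apr 28, 1885 → May 28, 1885: 30 days (April has 30).
May 28, 1885 → Jun 28, 1885: 31 days (May has 31).
Jun 28, 1885 → Jul 28, 1885: 30 days (June has 30).
Jul 28, 1885 → Aug 28, 1885: 31 days (July has 31).
Aug 28, 1885 → Sep 28, 1885: 31 days (August has 31).
Sep 28, 1885 → Oct 17, 1885: 19 days.
Total: 962 days.

962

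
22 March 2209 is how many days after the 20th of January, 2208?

Jan 20, 2208 → Jan 20, 2209: 366 days (Feb 29, 2208 is in that span).
Jan 20, 2209 → Feb 20, 2209: 31 days (January has 31).
Feb 20, 2209 → Mar 20, 2209: 28 days (February has 28).
Mar 20, 2209 → Mar 22, 2209: 2 days.
Total: 427 days.

427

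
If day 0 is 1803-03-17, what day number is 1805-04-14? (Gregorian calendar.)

759

Mar 17, 1803 → Mar 17, 1804: 366 days (Feb 29, 1804 is in that span).
Mar 17, 1804 → Apr 17, 1804: 31 days (March has 31).
Apr 17, 1804 → May 17, 1804: 30 days (April has 30).
May 17, 1804 → Jun 17, 1804: 31 days (May has 31).
Jun 17, 1804 → Jul 17, 1804: 30 days (June has 30).
Jul 17, 1804 → Aug 17, 1804: 31 days (July has 31).
Aug 17, 1804 → Sep 17, 1804: 31 days (August has 31).
Sep 17, 1804 → Oct 17, 1804: 30 days (September has 30).
Oct 17, 1804 → Nov 17, 1804: 31 days (October has 31).
Nov 17, 1804 → Dec 17, 1804: 30 days (November has 30).
Dec 17, 1804 → Jan 17, 1805: 31 days (December has 31).
Jan 17, 1805 → Feb 17, 1805: 31 days (January has 31).
Feb 17, 1805 → Mar 17, 1805: 28 days (February has 28).
Mar 17, 1805 → Apr 14, 1805: 28 days.
Total: 759 days.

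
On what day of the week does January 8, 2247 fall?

Doomsday rule: the anchor day for the 2200s is Friday. For year 47: 47÷12 = 3 r 11, and 11÷4 = 2, so 3+11+2 = 16.
Friday + 16 ≡ Sunday — that's 2247's doomsday.
In January the doomsday date is Jan 3 (2247 is not a leap year).
Jan 8 is 5 days after Jan 3; 5 mod 7 = 5, so Sunday + 5 = Friday.

Friday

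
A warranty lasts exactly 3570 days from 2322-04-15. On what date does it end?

+365 (one year) → Apr 15, 2323 (3205 left).
+366 (one year; includes Feb 29, 2324) → Apr 15, 2324 (2839 left).
+365 (one year) → Apr 15, 2325 (2474 left).
+365 (one year) → Apr 15, 2326 (2109 left).
+365 (one year) → Apr 15, 2327 (1744 left).
+366 (one year; includes Feb 29, 2328) → Apr 15, 2328 (1378 left).
+365 (one year) → Apr 15, 2329 (1013 left).
+365 (one year) → Apr 15, 2330 (648 left).
+365 (one year) → Apr 15, 2331 (283 left).
Apr has 30 days: +16 → May 1, 2331 (267 left).
May has 31 days: +31 → Jun 1, 2331 (236 left).
Jun has 30 days: +30 → Jul 1, 2331 (206 left).
Jul has 31 days: +31 → Aug 1, 2331 (175 left).
Aug has 31 days: +31 → Sep 1, 2331 (144 left).
Sep has 30 days: +30 → Oct 1, 2331 (114 left).
Oct has 31 days: +31 → Nov 1, 2331 (83 left).
Nov has 30 days: +30 → Dec 1, 2331 (53 left).
Dec has 31 days: +31 → Jan 1, 2332 (22 left).
+22 → Jan 23, 2332.

January 23, 2332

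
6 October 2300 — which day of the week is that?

Saturday

Doomsday rule: the anchor day for the 2300s is Wednesday. For year 00: 0÷12 = 0 r 0, and 0÷4 = 0, so 0+0+0 = 0.
Wednesday + 0 ≡ Wednesday — that's 2300's doomsday.
In October the doomsday date is Oct 10.
Oct 6 is 4 days before Oct 10; 4 mod 7 = 4, so Wednesday − 4 = Saturday.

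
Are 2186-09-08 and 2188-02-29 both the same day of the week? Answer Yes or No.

From Sep 8, 2186 to Feb 29, 2188 is 539 days.
539 mod 7 = 0, so they are the same weekday.
(Sep 8, 2186 is a Friday; Feb 29, 2188 is a Friday.)

Yes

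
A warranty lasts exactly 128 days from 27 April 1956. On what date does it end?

September 2, 1956

Apr has 30 days: +4 → May 1, 1956 (124 left).
May has 31 days: +31 → Jun 1, 1956 (93 left).
Jun has 30 days: +30 → Jul 1, 1956 (63 left).
Jul has 31 days: +31 → Aug 1, 1956 (32 left).
Aug has 31 days: +31 → Sep 1, 1956 (1 left).
+1 → Sep 2, 1956.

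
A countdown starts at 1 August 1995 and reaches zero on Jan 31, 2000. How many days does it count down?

1644

Aug 1, 1995 → Aug 1, 1996: 366 days (Feb 29, 1996 is in that span).
Aug 1, 1996 → Aug 1, 1997: 365 days.
Aug 1, 1997 → Aug 1, 1998: 365 days.
Aug 1, 1998 → Aug 1, 1999: 365 days.
Aug 1, 1999 → Sep 1, 1999: 31 days (August has 31).
Sep 1, 1999 → Oct 1, 1999: 30 days (September has 30).
Oct 1, 1999 → Nov 1, 1999: 31 days (October has 31).
Nov 1, 1999 → Dec 1, 1999: 30 days (November has 30).
Dec 1, 1999 → Jan 1, 2000: 31 days (December has 31).
Jan 1, 2000 → Jan 31, 2000: 30 days.
Total: 1644 days.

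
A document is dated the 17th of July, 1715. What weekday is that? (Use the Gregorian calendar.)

Wednesday

Doomsday rule: the anchor day for the 1700s is Sunday. For year 15: 15÷12 = 1 r 3, and 3÷4 = 0, so 1+3+0 = 4.
Sunday + 4 ≡ Thursday — that's 1715's doomsday.
In July the doomsday date is Jul 11.
Jul 17 is 6 days after Jul 11; 6 mod 7 = 6, so Thursday + 6 = Wednesday.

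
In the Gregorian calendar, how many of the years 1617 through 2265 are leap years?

157

Multiples of 4 in [1617,2265]: 162.
Of those, multiples of 100: 6 (not leap unless ÷400).
Multiples of 400: 1.
Leap years = 162 − 6 + 1 = 157.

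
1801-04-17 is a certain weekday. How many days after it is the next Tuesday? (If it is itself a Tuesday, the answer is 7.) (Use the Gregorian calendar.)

Apr 17, 1801 is a Friday.
From Friday to the next Tuesday is 4 days.

4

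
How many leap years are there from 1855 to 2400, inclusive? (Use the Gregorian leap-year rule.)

133

Multiples of 4 in [1855,2400]: 137.
Of those, multiples of 100: 6 (not leap unless ÷400).
Multiples of 400: 2.
Leap years = 137 − 6 + 2 = 133.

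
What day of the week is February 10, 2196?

Doomsday rule: the anchor day for the 2100s is Sunday. For year 96: 96÷12 = 8 r 0, and 0÷4 = 0, so 8+0+0 = 8.
Sunday + 8 ≡ Monday — that's 2196's doomsday.
In February the doomsday date is Feb 29 (2196 is a leap year (divisible by 4)).
Feb 10 is 19 days before Feb 29; 19 mod 7 = 5, so Monday − 5 = Wednesday.

Wednesday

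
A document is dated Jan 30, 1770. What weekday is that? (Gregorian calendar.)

Doomsday rule: the anchor day for the 1700s is Sunday. For year 70: 70÷12 = 5 r 10, and 10÷4 = 2, so 5+10+2 = 17.
Sunday + 17 ≡ Wednesday — that's 1770's doomsday.
In January the doomsday date is Jan 3 (1770 is not a leap year).
Jan 30 is 27 days after Jan 3; 27 mod 7 = 6, so Wednesday + 6 = Tuesday.

Tuesday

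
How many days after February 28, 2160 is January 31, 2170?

Feb 28, 2160 → Feb 28, 2161: 366 days (Feb 29, 2160 is in that span).
Feb 28, 2161 → Feb 28, 2162: 365 days.
Feb 28, 2162 → Feb 28, 2163: 365 days.
Feb 28, 2163 → Feb 28, 2164: 365 days.
Feb 28, 2164 → Feb 28, 2165: 366 days (Feb 29, 2164 is in that span).
Feb 28, 2165 → Feb 28, 2166: 365 days.
Feb 28, 2166 → Feb 28, 2167: 365 days.
Feb 28, 2167 → Feb 28, 2168: 365 days.
Feb 28, 2168 → Feb 28, 2169: 366 days (Feb 29, 2168 is in that span).
Feb 28, 2169 → Mar 28, 2169: 28 days (February has 28).
Mar 28, 2169 → Apr 28, 2169: 31 days (March has 31).
Apr 28, 2169 → May 28, 2169: 30 days (April has 30).
May 28, 2169 → Jun 28, 2169: 31 days (May has 31).
Jun 28, 2169 → Jul 28, 2169: 30 days (June has 30).
Jul 28, 2169 → Aug 28, 2169: 31 days (July has 31).
Aug 28, 2169 → Sep 28, 2169: 31 days (August has 31).
Sep 28, 2169 → Oct 28, 2169: 30 days (September has 30).
Oct 28, 2169 → Nov 28, 2169: 31 days (October has 31).
Nov 28, 2169 → Dec 28, 2169: 30 days (November has 30).
Dec 28, 2169 → Jan 28, 2170: 31 days (December has 31).
Jan 28, 2170 → Jan 31, 2170: 3 days.
Total: 3625 days.

3625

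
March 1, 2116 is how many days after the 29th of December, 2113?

Dec 29, 2113 → Dec 29, 2114: 365 days.
Dec 29, 2114 → Dec 29, 2115: 365 days.
Dec 29, 2115 → Jan 29, 2116: 31 days (December has 31).
Jan 29, 2116 → Feb 29, 2116: 31 days (January has 31).
Feb 29, 2116 → Mar 1, 2116: 1 days.
Total: 793 days.

793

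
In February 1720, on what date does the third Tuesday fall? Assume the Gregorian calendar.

February 20, 1720

February 1, 1720 is a Thursday.
The first Tuesday is therefore February 6 (5 days later).
The third Tuesday is 6 + 2×7 = February 20.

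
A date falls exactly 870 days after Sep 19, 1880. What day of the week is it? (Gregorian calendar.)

Tuesday

First find the weekday of Sep 19, 1880. Doomsday rule: the anchor day for the 1800s is Friday. For year 80: 80÷12 = 6 r 8, and 8÷4 = 2, so 6+8+2 = 16.
Friday + 16 ≡ Sunday — that's 1880's doomsday.
In September the doomsday date is Sep 5.
Sep 19 is 14 days after Sep 5; 14 mod 7 = 0, so Sunday + 0 = Sunday.
870 mod 7 = 2, so 870 days after a Sunday is Sunday + 2 = Tuesday.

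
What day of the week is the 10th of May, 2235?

Doomsday rule: the anchor day for the 2200s is Friday. For year 35: 35÷12 = 2 r 11, and 11÷4 = 2, so 2+11+2 = 15.
Friday + 15 ≡ Saturday — that's 2235's doomsday.
In May the doomsday date is May 9.
May 10 is 1 day after May 9; 1 mod 7 = 1, so Saturday + 1 = Sunday.

Sunday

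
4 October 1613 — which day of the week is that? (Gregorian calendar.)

Doomsday rule: the anchor day for the 1600s is Tuesday. For year 13: 13÷12 = 1 r 1, and 1÷4 = 0, so 1+1+0 = 2.
Tuesday + 2 ≡ Thursday — that's 1613's doomsday.
In October the doomsday date is Oct 10.
Oct 4 is 6 days before Oct 10; 6 mod 7 = 6, so Thursday − 6 = Friday.

Friday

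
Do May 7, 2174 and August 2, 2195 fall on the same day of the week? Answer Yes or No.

From May 7, 2174 to Aug 2, 2195 is 7757 days.
7757 mod 7 = 1, so they are different weekdays.
(May 7, 2174 is a Saturday; Aug 2, 2195 is a Sunday.)

No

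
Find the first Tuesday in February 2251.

February 4, 2251

February 1, 2251 is a Saturday.
The first Tuesday is therefore February 4 (3 days later).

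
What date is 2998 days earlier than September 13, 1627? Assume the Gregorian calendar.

−365 (one year) → Sep 13, 1626 (2633 left).
−365 (one year) → Sep 13, 1625 (2268 left).
−365 (one year) → Sep 13, 1624 (1903 left).
−366 (one year; includes Feb 29, 1624) → Sep 13, 1623 (1537 left).
−365 (one year) → Sep 13, 1622 (1172 left).
−365 (one year) → Sep 13, 1621 (807 left).
−365 (one year) → Sep 13, 1620 (442 left).
−366 (one year; includes Feb 29, 1620) → Sep 13, 1619 (76 left).
−13 → Aug 31, 1619 (end of Aug, 31 days; 63 left).
−31 → Jul 31, 1619 (end of Jul, 31 days; 32 left).
−31 → Jun 30, 1619 (end of Jun, 30 days; 1 left).
−1 → Jun 29, 1619.

June 29, 1619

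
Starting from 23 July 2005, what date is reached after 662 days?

May 16, 2007

+365 (one year) → Jul 23, 2006 (297 left).
Jul has 31 days: +9 → Aug 1, 2006 (288 left).
Aug has 31 days: +31 → Sep 1, 2006 (257 left).
Sep has 30 days: +30 → Oct 1, 2006 (227 left).
Oct has 31 days: +31 → Nov 1, 2006 (196 left).
Nov has 30 days: +30 → Dec 1, 2006 (166 left).
Dec has 31 days: +31 → Jan 1, 2007 (135 left).
Jan has 31 days: +31 → Feb 1, 2007 (104 left).
Feb has 28 days: +28 → Mar 1, 2007 (76 left).
Mar has 31 days: +31 → Apr 1, 2007 (45 left).
Apr has 30 days: +30 → May 1, 2007 (15 left).
+15 → May 16, 2007.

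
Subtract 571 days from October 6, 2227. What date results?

−365 (one year) → Oct 6, 2226 (206 left).
−6 → Sep 30, 2226 (end of Sep, 30 days; 200 left).
−30 → Aug 31, 2226 (end of Aug, 31 days; 170 left).
−31 → Jul 31, 2226 (end of Jul, 31 days; 139 left).
−31 → Jun 30, 2226 (end of Jun, 30 days; 108 left).
−30 → May 31, 2226 (end of May, 31 days; 78 left).
−31 → Apr 30, 2226 (end of Apr, 30 days; 47 left).
−30 → Mar 31, 2226 (end of Mar, 31 days; 17 left).
−17 → Mar 14, 2226.

March 14, 2226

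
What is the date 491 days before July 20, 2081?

−365 (one year) → Jul 20, 2080 (126 left).
−20 → Jun 30, 2080 (end of Jun, 30 days; 106 left).
−30 → May 31, 2080 (end of May, 31 days; 76 left).
−31 → Apr 30, 2080 (end of Apr, 30 days; 45 left).
−30 → Mar 31, 2080 (end of Mar, 31 days; 15 left).
−15 → Mar 16, 2080.

March 16, 2080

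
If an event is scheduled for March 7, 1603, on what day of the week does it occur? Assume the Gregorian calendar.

Doomsday rule: the anchor day for the 1600s is Tuesday. For year 03: 3÷12 = 0 r 3, and 3÷4 = 0, so 0+3+0 = 3.
Tuesday + 3 ≡ Friday — that's 1603's doomsday.
In March the doomsday date is Mar 14.
Mar 7 is 7 days before Mar 14; 7 mod 7 = 0, so Friday − 0 = Friday.

Friday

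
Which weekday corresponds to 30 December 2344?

Saturday

Doomsday rule: the anchor day for the 2300s is Wednesday. For year 44: 44÷12 = 3 r 8, and 8÷4 = 2, so 3+8+2 = 13.
Wednesday + 13 ≡ Tuesday — that's 2344's doomsday.
In December the doomsday date is Dec 12.
Dec 30 is 18 days after Dec 12; 18 mod 7 = 4, so Tuesday + 4 = Saturday.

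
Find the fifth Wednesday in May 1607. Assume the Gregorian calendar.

May 30, 1607

May 1, 1607 is a Tuesday.
The first Wednesday is therefore May 2 (1 days later).
The fifth Wednesday is 2 + 4×7 = May 30.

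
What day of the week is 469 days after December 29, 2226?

First find the weekday of Dec 29, 2226. Doomsday rule: the anchor day for the 2200s is Friday. For year 26: 26÷12 = 2 r 2, and 2÷4 = 0, so 2+2+0 = 4.
Friday + 4 ≡ Tuesday — that's 2226's doomsday.
In December the doomsday date is Dec 12.
Dec 29 is 17 days after Dec 12; 17 mod 7 = 3, so Tuesday + 3 = Friday.
469 mod 7 = 0, so 469 days after a Friday is Friday + 0 = Friday.

Friday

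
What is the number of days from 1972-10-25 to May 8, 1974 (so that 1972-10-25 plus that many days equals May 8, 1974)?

560

Oct 25, 1972 → Oct 25, 1973: 365 days.
Oct 25, 1973 → Nov 25, 1973: 31 days (October has 31).
Nov 25, 1973 → Dec 25, 1973: 30 days (November has 30).
Dec 25, 1973 → Jan 25, 1974: 31 days (December has 31).
Jan 25, 1974 → Feb 25, 1974: 31 days (January has 31).
Feb 25, 1974 → Mar 25, 1974: 28 days (February has 28).
Mar 25, 1974 → Apr 25, 1974: 31 days (March has 31).
Apr 25, 1974 → May 8, 1974: 13 days.
Total: 560 days.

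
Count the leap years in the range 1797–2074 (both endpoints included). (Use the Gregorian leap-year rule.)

Multiples of 4 in [1797,2074]: 69.
Of those, multiples of 100: 3 (not leap unless ÷400).
Multiples of 400: 1.
Leap years = 69 − 3 + 1 = 67.

67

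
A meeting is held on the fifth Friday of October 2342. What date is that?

October 30, 2342

October 1, 2342 is a Thursday.
The first Friday is therefore October 2 (1 days later).
The fifth Friday is 2 + 4×7 = October 30.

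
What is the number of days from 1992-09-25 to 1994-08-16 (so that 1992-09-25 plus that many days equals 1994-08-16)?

690

Sep 25, 1992 → Sep 25, 1993: 365 days.
Sep 25, 1993 → Oct 25, 1993: 30 days (September has 30).
Oct 25, 1993 → Nov 25, 1993: 31 days (October has 31).
Nov 25, 1993 → Dec 25, 1993: 30 days (November has 30).
Dec 25, 1993 → Jan 25, 1994: 31 days (December has 31).
Jan 25, 1994 → Feb 25, 1994: 31 days (January has 31).
Feb 25, 1994 → Mar 25, 1994: 28 days (February has 28).
Mar 25, 1994 → Apr 25, 1994: 31 days (March has 31).
Apr 25, 1994 → May 25, 1994: 30 days (April has 30).
May 25, 1994 → Jun 25, 1994: 31 days (May has 31).
Jun 25, 1994 → Jul 25, 1994: 30 days (June has 30).
Jul 25, 1994 → Aug 16, 1994: 22 days.
Total: 690 days.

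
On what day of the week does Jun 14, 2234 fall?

Doomsday rule: the anchor day for the 2200s is Friday. For year 34: 34÷12 = 2 r 10, and 10÷4 = 2, so 2+10+2 = 14.
Friday + 14 ≡ Friday — that's 2234's doomsday.
In June the doomsday date is Jun 6.
Jun 14 is 8 days after Jun 6; 8 mod 7 = 1, so Friday + 1 = Saturday.

Saturday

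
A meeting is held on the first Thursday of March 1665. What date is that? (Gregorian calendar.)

March 1, 1665 is a Sunday.
The first Thursday is therefore March 5 (4 days later).

March 5, 1665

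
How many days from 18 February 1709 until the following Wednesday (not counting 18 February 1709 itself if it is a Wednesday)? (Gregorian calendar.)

2

Feb 18, 1709 is a Monday.
From Monday to the next Wednesday is 2 days.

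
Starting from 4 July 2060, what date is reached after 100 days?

Jul has 31 days: +28 → Aug 1, 2060 (72 left).
Aug has 31 days: +31 → Sep 1, 2060 (41 left).
Sep has 30 days: +30 → Oct 1, 2060 (11 left).
+11 → Oct 12, 2060.

October 12, 2060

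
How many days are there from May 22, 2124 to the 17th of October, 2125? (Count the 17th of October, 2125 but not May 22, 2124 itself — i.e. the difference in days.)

May 22, 2124 → May 22, 2125: 365 days.
May 22, 2125 → Jun 22, 2125: 31 days (May has 31).
Jun 22, 2125 → Jul 22, 2125: 30 days (June has 30).
Jul 22, 2125 → Aug 22, 2125: 31 days (July has 31).
Aug 22, 2125 → Sep 22, 2125: 31 days (August has 31).
Sep 22, 2125 → Oct 17, 2125: 25 days.
Total: 513 days.

513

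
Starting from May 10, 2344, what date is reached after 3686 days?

+365 (one year) → May 10, 2345 (3321 left).
+365 (one year) → May 10, 2346 (2956 left).
+365 (one year) → May 10, 2347 (2591 left).
+366 (one year; includes Feb 29, 2348) → May 10, 2348 (2225 left).
+365 (one year) → May 10, 2349 (1860 left).
+365 (one year) → May 10, 2350 (1495 left).
+365 (one year) → May 10, 2351 (1130 left).
+366 (one year; includes Feb 29, 2352) → May 10, 2352 (764 left).
+365 (one year) → May 10, 2353 (399 left).
May has 31 days: +22 → Jun 1, 2353 (377 left).
Jun has 30 days: +30 → Jul 1, 2353 (347 left).
Jul has 31 days: +31 → Aug 1, 2353 (316 left).
Aug has 31 days: +31 → Sep 1, 2353 (285 left).
Sep has 30 days: +30 → Oct 1, 2353 (255 left).
Oct has 31 days: +31 → Nov 1, 2353 (224 left).
Nov has 30 days: +30 → Dec 1, 2353 (194 left).
Dec has 31 days: +31 → Jan 1, 2354 (163 left).
Jan has 31 days: +31 → Feb 1, 2354 (132 left).
Feb has 28 days: +28 → Mar 1, 2354 (104 left).
Mar has 31 days: +31 → Apr 1, 2354 (73 left).
Apr has 30 days: +30 → May 1, 2354 (43 left).
May has 31 days: +31 → Jun 1, 2354 (12 left).
+12 → Jun 13, 2354.

June 13, 2354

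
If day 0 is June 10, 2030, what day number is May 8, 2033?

1063

Jun 10, 2030 → Jun 10, 2031: 365 days.
Jun 10, 2031 → Jun 10, 2032: 366 days (Feb 29, 2032 is in that span).
Jun 10, 2032 → Jul 10, 2032: 30 days (June has 30).
Jul 10, 2032 → Aug 10, 2032: 31 days (July has 31).
Aug 10, 2032 → Sep 10, 2032: 31 days (August has 31).
Sep 10, 2032 → Oct 10, 2032: 30 days (September has 30).
Oct 10, 2032 → Nov 10, 2032: 31 days (October has 31).
Nov 10, 2032 → Dec 10, 2032: 30 days (November has 30).
Dec 10, 2032 → Jan 10, 2033: 31 days (December has 31).
Jan 10, 2033 → Feb 10, 2033: 31 days (January has 31).
Feb 10, 2033 → Mar 10, 2033: 28 days (February has 28).
Mar 10, 2033 → Apr 10, 2033: 31 days (March has 31).
Apr 10, 2033 → May 8, 2033: 28 days.
Total: 1063 days.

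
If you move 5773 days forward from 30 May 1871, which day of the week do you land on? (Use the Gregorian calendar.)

May 30, 1871 is a Tuesday.
5773 mod 7 = 5, so 5773 days after a Tuesday is Tuesday + 5 = Sunday.

Sunday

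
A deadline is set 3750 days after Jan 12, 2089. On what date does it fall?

+365 (one year) → Jan 12, 2090 (3385 left).
+365 (one year) → Jan 12, 2091 (3020 left).
+365 (one year) → Jan 12, 2092 (2655 left).
+366 (one year; includes Feb 29, 2092) → Jan 12, 2093 (2289 left).
+365 (one year) → Jan 12, 2094 (1924 left).
+365 (one year) → Jan 12, 2095 (1559 left).
+365 (one year) → Jan 12, 2096 (1194 left).
+366 (one year; includes Feb 29, 2096) → Jan 12, 2097 (828 left).
+365 (one year) → Jan 12, 2098 (463 left).
+365 (one year) → Jan 12, 2099 (98 left).
Jan has 31 days: +20 → Feb 1, 2099 (78 left).
Feb has 28 days: +28 → Mar 1, 2099 (50 left).
Mar has 31 days: +31 → Apr 1, 2099 (19 left).
+19 → Apr 20, 2099.

April 20, 2099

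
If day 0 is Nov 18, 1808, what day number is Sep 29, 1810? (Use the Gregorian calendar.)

Nov 18, 1808 → Nov 18, 1809: 365 days.
Nov 18, 1809 → Dec 18, 1809: 30 days (November has 30).
Dec 18, 1809 → Jan 18, 1810: 31 days (December has 31).
Jan 18, 1810 → Feb 18, 1810: 31 days (January has 31).
Feb 18, 1810 → Mar 18, 1810: 28 days (February has 28).
Mar 18, 1810 → Apr 18, 1810: 31 days (March has 31).
Apr 18, 1810 → May 18, 1810: 30 days (April has 30).
May 18, 1810 → Jun 18, 1810: 31 days (May has 31).
Jun 18, 1810 → Jul 18, 1810: 30 days (June has 30).
Jul 18, 1810 → Aug 18, 1810: 31 days (July has 31).
Aug 18, 1810 → Sep 18, 1810: 31 days (August has 31).
Sep 18, 1810 → Sep 29, 1810: 11 days.
Total: 680 days.

680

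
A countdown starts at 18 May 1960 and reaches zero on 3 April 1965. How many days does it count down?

May 18, 1960 → May 18, 1961: 365 days.
May 18, 1961 → May 18, 1962: 365 days.
May 18, 1962 → May 18, 1963: 365 days.
May 18, 1963 → May 18, 1964: 366 days (Feb 29, 1964 is in that span).
May 18, 1964 → Jun 18, 1964: 31 days (May has 31).
Jun 18, 1964 → Jul 18, 1964: 30 days (June has 30).
Jul 18, 1964 → Aug 18, 1964: 31 days (July has 31).
Aug 18, 1964 → Sep 18, 1964: 31 days (August has 31).
Sep 18, 1964 → Oct 18, 1964: 30 days (September has 30).
Oct 18, 1964 → Nov 18, 1964: 31 days (October has 31).
Nov 18, 1964 → Dec 18, 1964: 30 days (November has 30).
Dec 18, 1964 → Jan 18, 1965: 31 days (December has 31).
Jan 18, 1965 → Feb 18, 1965: 31 days (January has 31).
Feb 18, 1965 → Mar 18, 1965: 28 days (February has 28).
Mar 18, 1965 → Apr 3, 1965: 16 days.
Total: 1781 days.

1781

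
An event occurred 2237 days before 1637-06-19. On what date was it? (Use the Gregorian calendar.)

May 5, 1631

−365 (one year) → Jun 19, 1636 (1872 left).
−366 (one year; includes Feb 29, 1636) → Jun 19, 1635 (1506 left).
−365 (one year) → Jun 19, 1634 (1141 left).
−365 (one year) → Jun 19, 1633 (776 left).
−365 (one year) → Jun 19, 1632 (411 left).
−366 (one year; includes Feb 29, 1632) → Jun 19, 1631 (45 left).
−19 → May 31, 1631 (end of May, 31 days; 26 left).
−26 → May 5, 1631.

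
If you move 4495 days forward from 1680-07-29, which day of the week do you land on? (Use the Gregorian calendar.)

Tuesday

First find the weekday of Jul 29, 1680. Doomsday rule: the anchor day for the 1600s is Tuesday. For year 80: 80÷12 = 6 r 8, and 8÷4 = 2, so 6+8+2 = 16.
Tuesday + 16 ≡ Thursday — that's 1680's doomsday.
In July the doomsday date is Jul 11.
Jul 29 is 18 days after Jul 11; 18 mod 7 = 4, so Thursday + 4 = Monday.
4495 mod 7 = 1, so 4495 days after a Monday is Monday + 1 = Tuesday.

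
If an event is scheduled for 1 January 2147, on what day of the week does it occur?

Doomsday rule: the anchor day for the 2100s is Sunday. For year 47: 47÷12 = 3 r 11, and 11÷4 = 2, so 3+11+2 = 16.
Sunday + 16 ≡ Tuesday — that's 2147's doomsday.
In January the doomsday date is Jan 3 (2147 is not a leap year).
Jan 1 is 2 days before Jan 3; 2 mod 7 = 2, so Tuesday − 2 = Sunday.

Sunday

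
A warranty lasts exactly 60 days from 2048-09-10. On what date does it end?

November 9, 2048

Sep has 30 days: +21 → Oct 1, 2048 (39 left).
Oct has 31 days: +31 → Nov 1, 2048 (8 left).
+8 → Nov 9, 2048.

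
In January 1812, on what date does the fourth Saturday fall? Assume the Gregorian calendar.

January 25, 1812

January 1, 1812 is a Wednesday.
The first Saturday is therefore January 4 (3 days later).
The fourth Saturday is 4 + 3×7 = January 25.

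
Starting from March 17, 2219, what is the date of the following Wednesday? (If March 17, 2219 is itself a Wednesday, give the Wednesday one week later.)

Mar 17, 2219 is a Wednesday.
From Wednesday to the next Wednesday is 7 days.
Mar 17, 2219 + 7 = Mar 24, 2219.

March 24, 2219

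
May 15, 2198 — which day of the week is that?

Doomsday rule: the anchor day for the 2100s is Sunday. For year 98: 98÷12 = 8 r 2, and 2÷4 = 0, so 8+2+0 = 10.
Sunday + 10 ≡ Wednesday — that's 2198's doomsday.
In May the doomsday date is May 9.
May 15 is 6 days after May 9; 6 mod 7 = 6, so Wednesday + 6 = Tuesday.

Tuesday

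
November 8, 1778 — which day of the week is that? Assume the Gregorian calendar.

Doomsday rule: the anchor day for the 1700s is Sunday. For year 78: 78÷12 = 6 r 6, and 6÷4 = 1, so 6+6+1 = 13.
Sunday + 13 ≡ Saturday — that's 1778's doomsday.
In November the doomsday date is Nov 7.
Nov 8 is 1 day after Nov 7; 1 mod 7 = 1, so Saturday + 1 = Sunday.

Sunday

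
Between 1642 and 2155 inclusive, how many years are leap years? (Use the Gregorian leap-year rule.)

124

Multiples of 4 in [1642,2155]: 128.
Of those, multiples of 100: 5 (not leap unless ÷400).
Multiples of 400: 1.
Leap years = 128 − 5 + 1 = 124.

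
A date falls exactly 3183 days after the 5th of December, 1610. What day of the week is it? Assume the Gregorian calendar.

Friday

Dec 5, 1610 is a Sunday.
3183 mod 7 = 5, so 3183 days after a Sunday is Sunday + 5 = Friday.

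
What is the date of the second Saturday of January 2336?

January 11, 2336

January 1, 2336 is a Wednesday.
The first Saturday is therefore January 4 (3 days later).
The second Saturday is 4 + 1×7 = January 11.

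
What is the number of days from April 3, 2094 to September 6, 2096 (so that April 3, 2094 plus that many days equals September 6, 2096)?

887

Apr 3, 2094 → Apr 3, 2095: 365 days.
Apr 3, 2095 → Apr 3, 2096: 366 days (Feb 29, 2096 is in that span).
Apr 3, 2096 → May 3, 2096: 30 days (April has 30).
May 3, 2096 → Jun 3, 2096: 31 days (May has 31).
Jun 3, 2096 → Jul 3, 2096: 30 days (June has 30).
Jul 3, 2096 → Aug 3, 2096: 31 days (July has 31).
Aug 3, 2096 → Sep 3, 2096: 31 days (August has 31).
Sep 3, 2096 → Sep 6, 2096: 3 days.
Total: 887 days.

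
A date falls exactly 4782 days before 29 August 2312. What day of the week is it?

Aug 29, 2312 is a Thursday.
4782 mod 7 = 1, so 4782 days before a Thursday is Thursday − 1 = Wednesday.

Wednesday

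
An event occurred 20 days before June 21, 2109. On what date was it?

June 1, 2109

−20 → Jun 1, 2109.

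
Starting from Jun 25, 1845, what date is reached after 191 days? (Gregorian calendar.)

January 2, 1846

Jun has 30 days: +6 → Jul 1, 1845 (185 left).
Jul has 31 days: +31 → Aug 1, 1845 (154 left).
Aug has 31 days: +31 → Sep 1, 1845 (123 left).
Sep has 30 days: +30 → Oct 1, 1845 (93 left).
Oct has 31 days: +31 → Nov 1, 1845 (62 left).
Nov has 30 days: +30 → Dec 1, 1845 (32 left).
Dec has 31 days: +31 → Jan 1, 1846 (1 left).
+1 → Jan 2, 1846.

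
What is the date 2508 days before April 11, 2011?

May 29, 2004

−365 (one year) → Apr 11, 2010 (2143 left).
−365 (one year) → Apr 11, 2009 (1778 left).
−365 (one year) → Apr 11, 2008 (1413 left).
−366 (one year; includes Feb 29, 2008) → Apr 11, 2007 (1047 left).
−365 (one year) → Apr 11, 2006 (682 left).
−365 (one year) → Apr 11, 2005 (317 left).
−11 → Mar 31, 2005 (end of Mar, 31 days; 306 left).
−31 → Feb 28, 2005 (end of Feb, 28 days; 275 left).
−28 → Jan 31, 2005 (end of Jan, 31 days; 247 left).
−31 → Dec 31, 2004 (end of Dec, 31 days; 216 left).
−31 → Nov 30, 2004 (end of Nov, 30 days; 185 left).
−30 → Oct 31, 2004 (end of Oct, 31 days; 155 left).
−31 → Sep 30, 2004 (end of Sep, 30 days; 124 left).
−30 → Aug 31, 2004 (end of Aug, 31 days; 94 left).
−31 → Jul 31, 2004 (end of Jul, 31 days; 63 left).
−31 → Jun 30, 2004 (end of Jun, 30 days; 32 left).
−30 → May 31, 2004 (end of May, 31 days; 2 left).
−2 → May 29, 2004.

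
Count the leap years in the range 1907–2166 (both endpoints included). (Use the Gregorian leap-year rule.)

64

Multiples of 4 in [1907,2166]: 65.
Of those, multiples of 100: 2 (not leap unless ÷400).
Multiples of 400: 1.
Leap years = 65 − 2 + 1 = 64.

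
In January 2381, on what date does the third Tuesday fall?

January 1, 2381 is a Thursday.
The first Tuesday is therefore January 6 (5 days later).
The third Tuesday is 6 + 2×7 = January 20.

January 20, 2381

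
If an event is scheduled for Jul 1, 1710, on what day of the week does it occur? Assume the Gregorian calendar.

Tuesday

Doomsday rule: the anchor day for the 1700s is Sunday. For year 10: 10÷12 = 0 r 10, and 10÷4 = 2, so 0+10+2 = 12.
Sunday + 12 ≡ Friday — that's 1710's doomsday.
In July the doomsday date is Jul 11.
Jul 1 is 10 days before Jul 11; 10 mod 7 = 3, so Friday − 3 = Tuesday.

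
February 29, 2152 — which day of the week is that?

Tuesday

Doomsday rule: the anchor day for the 2100s is Sunday. For year 52: 52÷12 = 4 r 4, and 4÷4 = 1, so 4+4+1 = 9.
Sunday + 9 ≡ Tuesday — that's 2152's doomsday.
In February the doomsday date is Feb 29 (2152 is a leap year (divisible by 4)).
Feb 29 is the doomsday itself: Tuesday.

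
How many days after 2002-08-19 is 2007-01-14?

Aug 19, 2002 → Aug 19, 2003: 365 days.
Aug 19, 2003 → Aug 19, 2004: 366 days (Feb 29, 2004 is in that span).
Aug 19, 2004 → Aug 19, 2005: 365 days.
Aug 19, 2005 → Aug 19, 2006: 365 days.
Aug 19, 2006 → Sep 19, 2006: 31 days (August has 31).
Sep 19, 2006 → Oct 19, 2006: 30 days (September has 30).
Oct 19, 2006 → Nov 19, 2006: 31 days (October has 31).
Nov 19, 2006 → Dec 19, 2006: 30 days (November has 30).
Dec 19, 2006 → Jan 14, 2007: 26 days.
Total: 1609 days.

1609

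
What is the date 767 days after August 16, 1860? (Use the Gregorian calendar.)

+365 (one year) → Aug 16, 1861 (402 left).
+365 (one year) → Aug 16, 1862 (37 left).
Aug has 31 days: +16 → Sep 1, 1862 (21 left).
+21 → Sep 22, 1862.

September 22, 1862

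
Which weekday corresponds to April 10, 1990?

Tuesday

Doomsday rule: the anchor day for the 1900s is Wednesday. For year 90: 90÷12 = 7 r 6, and 6÷4 = 1, so 7+6+1 = 14.
Wednesday + 14 ≡ Wednesday — that's 1990's doomsday.
In April the doomsday date is Apr 4.
Apr 10 is 6 days after Apr 4; 6 mod 7 = 6, so Wednesday + 6 = Tuesday.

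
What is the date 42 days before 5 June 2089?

−5 → May 31, 2089 (end of May, 31 days; 37 left).
−31 → Apr 30, 2089 (end of Apr, 30 days; 6 left).
−6 → Apr 24, 2089.

April 24, 2089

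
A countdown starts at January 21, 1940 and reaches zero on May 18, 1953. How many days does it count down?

Jan 21, 1940 → Jan 21, 1941: 366 days (Feb 29, 1940 is in that span).
Jan 21, 1941 → Jan 21, 1942: 365 days.
Jan 21, 1942 → Jan 21, 1943: 365 days.
Jan 21, 1943 → Jan 21, 1944: 365 days.
Jan 21, 1944 → Jan 21, 1945: 366 days (Feb 29, 1944 is in that span).
Jan 21, 1945 → Jan 21, 1946: 365 days.
Jan 21, 1946 → Jan 21, 1947: 365 days.
Jan 21, 1947 → Jan 21, 1948: 365 days.
Jan 21, 1948 → Jan 21, 1949: 366 days (Feb 29, 1948 is in that span).
Jan 21, 1949 → Jan 21, 1950: 365 days.
Jan 21, 1950 → Jan 21, 1951: 365 days.
Jan 21, 1951 → Jan 21, 1952: 365 days.
Jan 21, 1952 → Jan 21, 1953: 366 days (Feb 29, 1952 is in that span).
Jan 21, 1953 → Feb 21, 1953: 31 days (January has 31).
Feb 21, 1953 → Mar 21, 1953: 28 days (February has 28).
Mar 21, 1953 → Apr 21, 1953: 31 days (March has 31).
Apr 21, 1953 → May 18, 1953: 27 days.
Total: 4866 days.

4866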